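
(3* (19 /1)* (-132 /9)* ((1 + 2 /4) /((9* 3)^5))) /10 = -0.00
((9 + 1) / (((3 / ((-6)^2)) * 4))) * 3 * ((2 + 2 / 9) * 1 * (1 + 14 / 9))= 4600 / 9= 511.11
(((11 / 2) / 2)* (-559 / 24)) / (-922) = 6149 / 88512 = 0.07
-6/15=-2/5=-0.40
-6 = -6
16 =16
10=10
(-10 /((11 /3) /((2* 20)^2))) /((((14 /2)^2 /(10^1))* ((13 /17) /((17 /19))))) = -138720000 /133133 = -1041.97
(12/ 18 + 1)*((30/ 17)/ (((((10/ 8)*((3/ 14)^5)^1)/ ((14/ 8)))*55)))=7529536/ 45441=165.70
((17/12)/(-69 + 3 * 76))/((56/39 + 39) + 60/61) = 13481/62669532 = 0.00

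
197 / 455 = 0.43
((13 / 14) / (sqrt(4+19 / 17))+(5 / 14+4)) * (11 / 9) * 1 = 143 * sqrt(1479) / 10962+671 / 126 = 5.83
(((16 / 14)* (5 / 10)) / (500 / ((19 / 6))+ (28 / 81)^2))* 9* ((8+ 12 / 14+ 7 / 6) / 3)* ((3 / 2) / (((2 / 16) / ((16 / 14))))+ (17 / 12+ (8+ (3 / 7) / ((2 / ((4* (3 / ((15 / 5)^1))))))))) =1137097845 / 435895376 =2.61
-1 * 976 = -976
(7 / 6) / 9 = 7 / 54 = 0.13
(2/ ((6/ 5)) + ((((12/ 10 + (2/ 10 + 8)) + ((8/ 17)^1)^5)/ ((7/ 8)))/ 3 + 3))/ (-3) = -410302294/ 149084985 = -2.75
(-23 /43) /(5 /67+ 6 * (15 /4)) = -3082 /130075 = -0.02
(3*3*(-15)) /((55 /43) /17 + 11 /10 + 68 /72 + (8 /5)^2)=-22204125 /769691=-28.85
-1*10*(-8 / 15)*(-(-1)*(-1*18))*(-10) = 960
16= 16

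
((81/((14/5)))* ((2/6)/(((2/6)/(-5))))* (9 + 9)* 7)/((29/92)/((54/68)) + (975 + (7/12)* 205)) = -45270900/2719931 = -16.64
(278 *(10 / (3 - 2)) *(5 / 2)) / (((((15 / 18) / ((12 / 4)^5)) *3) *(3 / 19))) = 4278420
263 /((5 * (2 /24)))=3156 /5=631.20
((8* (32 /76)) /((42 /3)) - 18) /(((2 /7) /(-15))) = 17715 /19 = 932.37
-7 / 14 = -1 / 2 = -0.50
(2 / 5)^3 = 8 / 125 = 0.06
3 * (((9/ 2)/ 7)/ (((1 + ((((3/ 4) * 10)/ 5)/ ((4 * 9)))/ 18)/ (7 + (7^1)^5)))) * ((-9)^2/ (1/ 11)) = 12481541424/ 433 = 28825730.77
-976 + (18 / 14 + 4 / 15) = -102317 / 105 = -974.45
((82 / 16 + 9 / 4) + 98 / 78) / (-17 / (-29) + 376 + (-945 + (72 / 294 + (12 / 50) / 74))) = -3539746525 / 233005074744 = -0.02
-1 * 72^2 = -5184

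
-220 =-220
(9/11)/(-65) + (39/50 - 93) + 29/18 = -2915746/32175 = -90.62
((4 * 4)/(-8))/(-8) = 1/4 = 0.25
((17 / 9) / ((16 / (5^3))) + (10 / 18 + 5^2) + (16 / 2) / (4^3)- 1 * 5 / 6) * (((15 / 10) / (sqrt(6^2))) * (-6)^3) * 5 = -85545 / 8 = -10693.12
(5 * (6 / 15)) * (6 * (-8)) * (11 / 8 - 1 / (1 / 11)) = 924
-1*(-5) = 5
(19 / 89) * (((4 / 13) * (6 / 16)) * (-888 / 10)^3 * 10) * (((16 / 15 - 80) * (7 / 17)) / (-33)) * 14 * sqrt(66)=-64321925197824 * sqrt(66) / 27044875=-19321730.66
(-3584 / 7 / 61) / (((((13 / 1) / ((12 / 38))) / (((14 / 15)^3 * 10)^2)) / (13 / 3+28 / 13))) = -7802767802368 / 89243724375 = -87.43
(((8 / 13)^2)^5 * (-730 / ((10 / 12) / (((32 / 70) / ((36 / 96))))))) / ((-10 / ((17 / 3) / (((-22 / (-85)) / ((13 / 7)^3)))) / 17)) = 49292343223779328 / 24858766237305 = 1982.90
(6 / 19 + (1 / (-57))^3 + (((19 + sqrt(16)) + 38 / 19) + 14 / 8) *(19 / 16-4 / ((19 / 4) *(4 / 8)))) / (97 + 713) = -30747899 / 1920081024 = -0.02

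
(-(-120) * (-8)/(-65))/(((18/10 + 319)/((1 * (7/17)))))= 1680/88621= 0.02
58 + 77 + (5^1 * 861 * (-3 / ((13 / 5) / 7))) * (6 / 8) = -1349055 / 52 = -25943.37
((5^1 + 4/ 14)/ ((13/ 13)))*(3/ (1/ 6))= 666/ 7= 95.14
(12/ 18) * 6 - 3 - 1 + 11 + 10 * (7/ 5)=25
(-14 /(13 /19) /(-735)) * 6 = 76 /455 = 0.17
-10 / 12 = -0.83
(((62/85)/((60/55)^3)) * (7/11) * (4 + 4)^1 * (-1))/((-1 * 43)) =26257/394740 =0.07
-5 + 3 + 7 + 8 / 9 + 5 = 98 / 9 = 10.89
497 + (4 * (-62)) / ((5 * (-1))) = 2733 / 5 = 546.60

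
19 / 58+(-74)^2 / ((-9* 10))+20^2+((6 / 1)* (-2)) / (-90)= 886399 / 2610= 339.62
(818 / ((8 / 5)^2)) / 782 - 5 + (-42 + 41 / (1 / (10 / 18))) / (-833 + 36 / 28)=-4.57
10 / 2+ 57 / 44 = 277 / 44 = 6.30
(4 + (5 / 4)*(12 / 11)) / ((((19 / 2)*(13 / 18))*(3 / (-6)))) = -4248 / 2717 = -1.56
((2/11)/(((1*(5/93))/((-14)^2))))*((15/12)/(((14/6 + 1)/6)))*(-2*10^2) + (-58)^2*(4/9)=-29381344/99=-296781.25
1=1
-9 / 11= -0.82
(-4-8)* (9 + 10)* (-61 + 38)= 5244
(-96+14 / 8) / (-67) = 377 / 268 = 1.41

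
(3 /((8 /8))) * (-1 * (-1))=3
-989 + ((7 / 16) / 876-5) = -13931897 / 14016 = -994.00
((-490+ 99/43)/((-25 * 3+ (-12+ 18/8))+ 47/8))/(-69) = -167768/1872177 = -0.09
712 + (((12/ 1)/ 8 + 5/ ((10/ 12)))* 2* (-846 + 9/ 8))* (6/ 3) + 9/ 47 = -4631203/ 188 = -24634.06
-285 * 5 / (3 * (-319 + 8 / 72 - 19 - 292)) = 4275 / 5669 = 0.75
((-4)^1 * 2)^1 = -8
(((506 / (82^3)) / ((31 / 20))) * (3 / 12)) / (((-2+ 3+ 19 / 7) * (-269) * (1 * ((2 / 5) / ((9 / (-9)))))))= 0.00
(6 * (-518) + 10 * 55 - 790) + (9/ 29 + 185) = -91718/ 29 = -3162.69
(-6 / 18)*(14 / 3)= -1.56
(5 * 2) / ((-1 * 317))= -10 / 317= -0.03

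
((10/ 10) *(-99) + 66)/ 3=-11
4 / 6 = 2 / 3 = 0.67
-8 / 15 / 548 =-0.00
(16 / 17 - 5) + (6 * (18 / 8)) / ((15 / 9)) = 687 / 170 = 4.04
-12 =-12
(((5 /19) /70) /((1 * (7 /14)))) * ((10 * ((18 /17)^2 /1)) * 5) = 16200 /38437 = 0.42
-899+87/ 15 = -4466/ 5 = -893.20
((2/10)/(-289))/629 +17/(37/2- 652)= -30904037/1151582635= -0.03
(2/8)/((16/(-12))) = -3/16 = -0.19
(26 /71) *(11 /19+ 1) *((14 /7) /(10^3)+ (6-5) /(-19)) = -18759 /640775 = -0.03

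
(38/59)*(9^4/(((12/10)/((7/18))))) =161595/118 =1369.45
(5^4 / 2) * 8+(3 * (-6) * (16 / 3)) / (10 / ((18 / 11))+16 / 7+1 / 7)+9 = 671897 / 269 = 2497.76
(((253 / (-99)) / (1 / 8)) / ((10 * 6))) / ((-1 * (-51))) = -0.01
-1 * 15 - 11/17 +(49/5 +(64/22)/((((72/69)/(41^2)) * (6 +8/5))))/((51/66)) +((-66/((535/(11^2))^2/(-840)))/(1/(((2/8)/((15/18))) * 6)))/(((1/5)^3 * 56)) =676137412214/55470405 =12189.16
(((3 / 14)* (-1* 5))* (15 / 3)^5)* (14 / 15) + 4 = -3121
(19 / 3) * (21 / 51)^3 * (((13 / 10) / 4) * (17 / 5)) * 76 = 1609699 / 43350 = 37.13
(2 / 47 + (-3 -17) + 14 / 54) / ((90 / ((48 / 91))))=-28568 / 247455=-0.12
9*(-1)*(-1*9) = 81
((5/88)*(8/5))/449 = 1/4939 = 0.00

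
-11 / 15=-0.73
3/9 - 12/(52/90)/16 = -301/312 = -0.96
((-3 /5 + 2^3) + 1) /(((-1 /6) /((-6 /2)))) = 756 /5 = 151.20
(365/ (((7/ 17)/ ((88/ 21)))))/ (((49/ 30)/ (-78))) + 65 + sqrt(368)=-425755135/ 2401 + 4 * sqrt(23)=-177304.90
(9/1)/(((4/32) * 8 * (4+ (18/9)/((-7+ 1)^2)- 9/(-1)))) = 162/235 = 0.69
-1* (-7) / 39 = 7 / 39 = 0.18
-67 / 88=-0.76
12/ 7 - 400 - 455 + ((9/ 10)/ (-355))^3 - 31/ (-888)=-14830397400103529/ 17381052937500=-853.25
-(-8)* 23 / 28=46 / 7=6.57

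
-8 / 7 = -1.14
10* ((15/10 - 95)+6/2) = -905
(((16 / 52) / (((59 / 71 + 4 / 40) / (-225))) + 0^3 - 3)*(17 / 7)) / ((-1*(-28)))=-11301243 / 1684228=-6.71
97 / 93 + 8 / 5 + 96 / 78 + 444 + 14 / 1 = 461.87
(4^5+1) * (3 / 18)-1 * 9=971 / 6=161.83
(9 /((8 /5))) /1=45 /8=5.62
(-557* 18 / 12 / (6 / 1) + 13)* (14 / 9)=-3535 / 18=-196.39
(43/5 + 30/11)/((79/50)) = 6230/869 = 7.17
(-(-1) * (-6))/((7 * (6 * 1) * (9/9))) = -1/7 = -0.14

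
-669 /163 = -4.10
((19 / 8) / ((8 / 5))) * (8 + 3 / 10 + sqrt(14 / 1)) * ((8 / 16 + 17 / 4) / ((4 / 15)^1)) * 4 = 27075 * sqrt(14) / 256 + 449445 / 512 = 1273.55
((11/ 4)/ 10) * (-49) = -539/ 40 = -13.48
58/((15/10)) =116/3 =38.67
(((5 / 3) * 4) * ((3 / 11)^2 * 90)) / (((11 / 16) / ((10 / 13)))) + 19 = 1192757 / 17303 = 68.93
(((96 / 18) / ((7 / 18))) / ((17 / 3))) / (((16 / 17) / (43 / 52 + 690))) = 323307 / 182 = 1776.41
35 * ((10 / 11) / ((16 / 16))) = 350 / 11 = 31.82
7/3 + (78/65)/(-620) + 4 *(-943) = -17528959/4650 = -3769.67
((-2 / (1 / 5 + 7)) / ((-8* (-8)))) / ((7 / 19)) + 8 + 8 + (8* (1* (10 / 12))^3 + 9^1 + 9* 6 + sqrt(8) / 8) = sqrt(2) / 4 + 2022883 / 24192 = 83.97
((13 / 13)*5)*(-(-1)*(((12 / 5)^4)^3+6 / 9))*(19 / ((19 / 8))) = 213990317008144 / 146484375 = 1460840.56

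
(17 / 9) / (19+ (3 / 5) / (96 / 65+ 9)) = 3859 / 38934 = 0.10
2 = 2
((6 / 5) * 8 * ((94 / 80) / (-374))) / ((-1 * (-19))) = -141 / 88825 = -0.00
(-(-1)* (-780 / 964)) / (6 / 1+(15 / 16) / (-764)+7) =-2383680 / 38294177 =-0.06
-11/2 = -5.50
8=8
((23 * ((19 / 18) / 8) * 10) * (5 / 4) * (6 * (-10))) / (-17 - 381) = 54625 / 9552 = 5.72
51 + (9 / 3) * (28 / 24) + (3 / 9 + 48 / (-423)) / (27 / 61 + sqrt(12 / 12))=54.65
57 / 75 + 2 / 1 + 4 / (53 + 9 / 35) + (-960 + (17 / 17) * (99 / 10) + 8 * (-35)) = -7148818 / 5825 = -1227.26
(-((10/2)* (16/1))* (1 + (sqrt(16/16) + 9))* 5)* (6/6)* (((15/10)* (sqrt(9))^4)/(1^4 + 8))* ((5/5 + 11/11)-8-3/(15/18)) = 570240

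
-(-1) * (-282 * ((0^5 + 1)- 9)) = 2256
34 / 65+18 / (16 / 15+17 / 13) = 243892 / 30095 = 8.10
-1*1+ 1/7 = -6/7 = -0.86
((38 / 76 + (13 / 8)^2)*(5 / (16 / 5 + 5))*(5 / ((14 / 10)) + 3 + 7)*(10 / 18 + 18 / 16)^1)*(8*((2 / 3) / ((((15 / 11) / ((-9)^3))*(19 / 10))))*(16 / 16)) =-300972375 / 4592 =-65542.76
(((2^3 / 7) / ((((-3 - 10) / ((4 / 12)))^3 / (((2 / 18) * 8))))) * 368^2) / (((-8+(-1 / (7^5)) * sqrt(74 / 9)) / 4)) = 5596003199352832 / 4825770994889325 - 41619587072 * sqrt(74) / 14477312984667975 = 1.16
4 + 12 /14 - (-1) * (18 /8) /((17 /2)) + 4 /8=669 /119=5.62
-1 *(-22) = 22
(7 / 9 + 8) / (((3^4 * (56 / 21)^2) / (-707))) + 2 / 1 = -8.77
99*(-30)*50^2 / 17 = -7425000 / 17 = -436764.71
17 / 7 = 2.43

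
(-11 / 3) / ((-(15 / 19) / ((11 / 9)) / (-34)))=-78166 / 405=-193.00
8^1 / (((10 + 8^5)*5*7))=4 / 573615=0.00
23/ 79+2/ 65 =1653/ 5135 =0.32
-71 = -71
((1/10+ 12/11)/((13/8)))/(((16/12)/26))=786/55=14.29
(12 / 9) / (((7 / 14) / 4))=32 / 3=10.67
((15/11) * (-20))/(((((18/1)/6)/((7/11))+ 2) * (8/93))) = -48825/1034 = -47.22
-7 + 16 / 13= -5.77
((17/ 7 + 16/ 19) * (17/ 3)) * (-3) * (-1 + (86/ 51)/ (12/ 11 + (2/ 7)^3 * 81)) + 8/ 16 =9211949/ 373863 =24.64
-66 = -66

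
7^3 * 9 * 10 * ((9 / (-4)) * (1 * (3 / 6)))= -138915 / 4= -34728.75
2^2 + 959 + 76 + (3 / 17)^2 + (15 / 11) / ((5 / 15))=3316085 / 3179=1043.12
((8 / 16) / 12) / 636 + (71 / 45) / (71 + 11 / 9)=543497 / 24804000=0.02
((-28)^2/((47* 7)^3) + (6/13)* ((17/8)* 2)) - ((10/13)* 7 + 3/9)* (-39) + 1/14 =2126087602/9447893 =225.03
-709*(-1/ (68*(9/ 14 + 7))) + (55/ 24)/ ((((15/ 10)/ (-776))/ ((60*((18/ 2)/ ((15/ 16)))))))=-2484312477/ 3638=-682878.64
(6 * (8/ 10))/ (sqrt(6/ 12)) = 24 * sqrt(2)/ 5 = 6.79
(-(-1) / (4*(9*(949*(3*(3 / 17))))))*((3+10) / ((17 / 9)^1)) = 1 / 2628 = 0.00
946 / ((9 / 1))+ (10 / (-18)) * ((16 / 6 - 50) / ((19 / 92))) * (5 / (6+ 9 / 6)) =292406 / 1539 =190.00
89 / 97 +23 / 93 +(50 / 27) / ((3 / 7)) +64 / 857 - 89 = -17416903241 / 208736919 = -83.44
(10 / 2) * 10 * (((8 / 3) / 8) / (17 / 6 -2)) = 20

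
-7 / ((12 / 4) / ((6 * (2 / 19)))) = -1.47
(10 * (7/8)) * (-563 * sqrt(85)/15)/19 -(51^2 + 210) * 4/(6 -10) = 2811 -3941 * sqrt(85)/228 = 2651.64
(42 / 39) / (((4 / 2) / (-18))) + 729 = 9351 / 13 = 719.31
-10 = -10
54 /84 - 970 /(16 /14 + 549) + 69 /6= 279805 /26957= 10.38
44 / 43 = 1.02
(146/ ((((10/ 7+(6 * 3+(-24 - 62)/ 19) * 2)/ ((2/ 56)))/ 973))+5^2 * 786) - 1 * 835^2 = -5112986549/ 7548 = -677396.20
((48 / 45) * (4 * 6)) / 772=32 / 965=0.03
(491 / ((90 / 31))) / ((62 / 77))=37807 / 180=210.04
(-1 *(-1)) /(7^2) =1 /49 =0.02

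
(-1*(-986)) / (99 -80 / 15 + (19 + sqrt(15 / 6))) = 1999608 / 228443 -8874*sqrt(10) / 228443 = 8.63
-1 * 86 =-86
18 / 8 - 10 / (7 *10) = 59 / 28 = 2.11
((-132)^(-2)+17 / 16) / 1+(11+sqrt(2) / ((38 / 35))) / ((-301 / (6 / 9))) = 2722469 / 2622312- 5 * sqrt(2) / 2451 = 1.04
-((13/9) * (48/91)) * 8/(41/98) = -1792/123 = -14.57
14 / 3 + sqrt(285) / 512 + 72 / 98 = sqrt(285) / 512 + 794 / 147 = 5.43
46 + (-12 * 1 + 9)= 43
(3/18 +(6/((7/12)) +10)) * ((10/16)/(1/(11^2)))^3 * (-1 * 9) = -79612735.37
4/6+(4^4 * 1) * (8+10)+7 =13847/3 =4615.67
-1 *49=-49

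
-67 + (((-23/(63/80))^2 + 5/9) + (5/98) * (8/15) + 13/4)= 12539557/15876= 789.84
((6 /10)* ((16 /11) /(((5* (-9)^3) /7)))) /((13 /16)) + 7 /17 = 6050611 /14768325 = 0.41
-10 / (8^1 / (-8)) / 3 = 10 / 3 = 3.33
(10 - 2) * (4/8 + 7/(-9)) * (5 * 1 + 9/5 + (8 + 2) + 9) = -172/3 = -57.33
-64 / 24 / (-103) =8 / 309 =0.03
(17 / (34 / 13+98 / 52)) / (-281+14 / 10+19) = -170 / 11727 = -0.01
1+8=9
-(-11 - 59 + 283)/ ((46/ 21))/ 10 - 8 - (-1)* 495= 477.28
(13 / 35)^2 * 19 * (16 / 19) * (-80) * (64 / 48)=-173056 / 735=-235.45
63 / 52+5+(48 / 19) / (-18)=17995 / 2964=6.07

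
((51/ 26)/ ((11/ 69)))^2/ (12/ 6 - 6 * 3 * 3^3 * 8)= -12383361/ 317859256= -0.04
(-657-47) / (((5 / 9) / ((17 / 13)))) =-107712 / 65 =-1657.11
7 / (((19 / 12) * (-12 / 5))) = -35 / 19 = -1.84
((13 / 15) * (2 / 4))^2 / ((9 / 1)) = 169 / 8100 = 0.02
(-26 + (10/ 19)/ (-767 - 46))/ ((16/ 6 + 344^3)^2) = -37653/ 2399750745565019450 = -0.00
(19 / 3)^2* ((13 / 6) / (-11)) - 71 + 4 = -44491 / 594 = -74.90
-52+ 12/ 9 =-50.67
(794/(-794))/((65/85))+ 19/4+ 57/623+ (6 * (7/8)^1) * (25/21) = 9.78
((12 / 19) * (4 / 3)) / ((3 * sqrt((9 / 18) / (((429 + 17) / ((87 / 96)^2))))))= 1024 * sqrt(223) / 1653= 9.25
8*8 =64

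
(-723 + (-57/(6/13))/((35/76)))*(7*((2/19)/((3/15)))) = -69382/19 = -3651.68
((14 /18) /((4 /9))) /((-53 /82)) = -287 /106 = -2.71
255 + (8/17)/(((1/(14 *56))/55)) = 349295/17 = 20546.76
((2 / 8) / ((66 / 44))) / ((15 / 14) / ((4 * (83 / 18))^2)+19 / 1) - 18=-395687102 / 21993333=-17.99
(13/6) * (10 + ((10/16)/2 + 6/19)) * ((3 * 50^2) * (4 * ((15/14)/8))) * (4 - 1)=1181334375/4256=277569.17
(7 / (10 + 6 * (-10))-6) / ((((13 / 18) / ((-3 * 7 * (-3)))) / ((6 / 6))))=-174069 / 325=-535.60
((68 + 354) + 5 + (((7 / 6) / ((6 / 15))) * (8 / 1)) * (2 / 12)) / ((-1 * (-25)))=17.24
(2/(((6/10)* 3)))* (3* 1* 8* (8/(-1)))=-640/3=-213.33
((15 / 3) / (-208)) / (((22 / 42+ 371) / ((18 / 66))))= -315 / 17850976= -0.00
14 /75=0.19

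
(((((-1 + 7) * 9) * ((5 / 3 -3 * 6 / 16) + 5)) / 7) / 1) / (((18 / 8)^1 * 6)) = 19 / 6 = 3.17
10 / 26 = 5 / 13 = 0.38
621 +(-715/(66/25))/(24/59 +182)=40003337/64572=619.52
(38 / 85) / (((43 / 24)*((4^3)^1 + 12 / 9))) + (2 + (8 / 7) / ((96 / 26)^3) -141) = -344071824059 / 2475809280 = -138.97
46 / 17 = 2.71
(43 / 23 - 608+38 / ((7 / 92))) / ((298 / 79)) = -1357141 / 47978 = -28.29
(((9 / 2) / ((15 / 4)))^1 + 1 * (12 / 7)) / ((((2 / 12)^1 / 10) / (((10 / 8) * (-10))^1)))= -15300 / 7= -2185.71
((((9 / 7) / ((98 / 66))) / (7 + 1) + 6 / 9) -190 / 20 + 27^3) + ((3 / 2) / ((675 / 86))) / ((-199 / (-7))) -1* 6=2416496218019 / 122862600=19668.28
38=38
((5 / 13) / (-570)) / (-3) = 1 / 4446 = 0.00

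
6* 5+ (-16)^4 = 65566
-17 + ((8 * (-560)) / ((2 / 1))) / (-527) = -12.75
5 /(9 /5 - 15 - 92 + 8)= -25 /486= -0.05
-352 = -352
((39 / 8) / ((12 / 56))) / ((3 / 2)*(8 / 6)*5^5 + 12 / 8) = 91 / 25006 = 0.00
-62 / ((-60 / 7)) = 217 / 30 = 7.23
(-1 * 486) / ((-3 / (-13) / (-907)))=1910142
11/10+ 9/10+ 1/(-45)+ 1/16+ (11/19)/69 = 644593/314640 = 2.05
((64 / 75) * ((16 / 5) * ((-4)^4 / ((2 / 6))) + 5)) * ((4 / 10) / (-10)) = -788032 / 9375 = -84.06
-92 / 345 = -4 / 15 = -0.27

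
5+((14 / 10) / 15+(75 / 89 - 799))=-5293702 / 6675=-793.06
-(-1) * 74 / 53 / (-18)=-37 / 477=-0.08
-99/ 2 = -49.50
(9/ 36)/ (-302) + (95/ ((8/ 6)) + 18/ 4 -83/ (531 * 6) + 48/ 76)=2791721455/ 36562536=76.35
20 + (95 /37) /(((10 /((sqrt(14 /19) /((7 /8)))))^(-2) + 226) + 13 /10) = 1119222410 /55929533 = 20.01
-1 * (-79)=79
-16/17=-0.94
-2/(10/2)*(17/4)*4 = -34/5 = -6.80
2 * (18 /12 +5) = 13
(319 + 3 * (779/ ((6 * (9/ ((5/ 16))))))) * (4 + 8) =95767/ 24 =3990.29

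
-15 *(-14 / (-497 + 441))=-15 / 4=-3.75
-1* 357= -357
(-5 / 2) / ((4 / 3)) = -15 / 8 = -1.88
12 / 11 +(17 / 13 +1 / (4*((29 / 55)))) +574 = 9569165 / 16588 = 576.87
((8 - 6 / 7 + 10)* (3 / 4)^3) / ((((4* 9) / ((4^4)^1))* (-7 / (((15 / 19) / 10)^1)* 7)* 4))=-135 / 6517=-0.02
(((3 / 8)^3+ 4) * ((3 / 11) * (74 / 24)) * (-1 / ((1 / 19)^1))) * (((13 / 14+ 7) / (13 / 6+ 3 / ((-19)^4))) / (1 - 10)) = 7033792526825 / 267167143936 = 26.33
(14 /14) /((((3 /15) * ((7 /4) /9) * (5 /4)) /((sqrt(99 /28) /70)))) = 108 * sqrt(77) /1715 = 0.55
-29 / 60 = -0.48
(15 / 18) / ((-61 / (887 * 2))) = -4435 / 183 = -24.23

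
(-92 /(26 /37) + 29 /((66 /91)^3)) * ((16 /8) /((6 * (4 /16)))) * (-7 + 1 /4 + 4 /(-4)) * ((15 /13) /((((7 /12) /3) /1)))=31809398375 /9447438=3366.99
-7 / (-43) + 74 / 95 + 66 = 66.94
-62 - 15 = -77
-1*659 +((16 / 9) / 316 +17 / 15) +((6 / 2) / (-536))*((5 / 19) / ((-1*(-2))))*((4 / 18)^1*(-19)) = -1253535131 / 1905480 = -657.86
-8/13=-0.62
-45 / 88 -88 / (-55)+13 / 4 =1909 / 440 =4.34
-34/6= -17/3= -5.67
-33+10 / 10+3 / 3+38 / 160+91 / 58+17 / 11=-705579 / 25520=-27.65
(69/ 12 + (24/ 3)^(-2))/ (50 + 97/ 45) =16605/ 150208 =0.11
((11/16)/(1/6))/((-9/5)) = -55/24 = -2.29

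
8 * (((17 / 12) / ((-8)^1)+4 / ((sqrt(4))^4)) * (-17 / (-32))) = 119 / 384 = 0.31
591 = 591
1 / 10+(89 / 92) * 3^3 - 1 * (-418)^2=-174697.78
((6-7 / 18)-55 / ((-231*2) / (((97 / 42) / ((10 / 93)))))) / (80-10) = 28817 / 246960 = 0.12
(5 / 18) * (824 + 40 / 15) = 6200 / 27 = 229.63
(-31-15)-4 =-50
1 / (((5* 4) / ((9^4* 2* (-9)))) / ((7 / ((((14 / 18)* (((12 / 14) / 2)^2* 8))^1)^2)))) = -20253807 / 640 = -31646.57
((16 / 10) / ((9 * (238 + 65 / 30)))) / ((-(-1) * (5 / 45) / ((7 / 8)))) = 42 / 7205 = 0.01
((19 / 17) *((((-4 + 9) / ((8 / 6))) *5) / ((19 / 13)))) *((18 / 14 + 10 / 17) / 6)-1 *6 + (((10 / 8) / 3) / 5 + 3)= 75815 / 48552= 1.56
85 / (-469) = -85 / 469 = -0.18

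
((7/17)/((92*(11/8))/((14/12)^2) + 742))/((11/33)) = 0.00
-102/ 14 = -51/ 7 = -7.29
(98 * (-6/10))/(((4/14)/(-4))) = 4116/5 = 823.20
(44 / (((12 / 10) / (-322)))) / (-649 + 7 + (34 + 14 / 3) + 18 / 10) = 25300 / 1289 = 19.63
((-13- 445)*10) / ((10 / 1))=-458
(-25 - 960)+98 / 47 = -46197 / 47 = -982.91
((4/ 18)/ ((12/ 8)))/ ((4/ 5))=0.19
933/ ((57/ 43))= 13373/ 19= 703.84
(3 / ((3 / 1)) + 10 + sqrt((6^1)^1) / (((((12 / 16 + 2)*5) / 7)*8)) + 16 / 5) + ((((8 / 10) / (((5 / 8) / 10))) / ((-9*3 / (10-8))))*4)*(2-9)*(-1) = -12.19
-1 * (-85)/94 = 85/94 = 0.90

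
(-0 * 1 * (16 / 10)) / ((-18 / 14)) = 0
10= 10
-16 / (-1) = 16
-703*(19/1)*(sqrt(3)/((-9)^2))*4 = -53428*sqrt(3)/81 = -1142.47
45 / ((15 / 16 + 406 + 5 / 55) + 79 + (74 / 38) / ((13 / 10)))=1956240 / 21193747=0.09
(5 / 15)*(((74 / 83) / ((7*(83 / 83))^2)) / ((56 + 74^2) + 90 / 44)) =1628 / 1485459549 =0.00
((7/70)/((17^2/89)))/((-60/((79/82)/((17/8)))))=-0.00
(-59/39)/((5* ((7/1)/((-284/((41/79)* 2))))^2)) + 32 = -430.26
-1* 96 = -96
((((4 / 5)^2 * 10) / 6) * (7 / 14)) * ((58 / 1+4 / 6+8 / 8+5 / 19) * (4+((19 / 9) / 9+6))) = 22654912 / 69255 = 327.12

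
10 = 10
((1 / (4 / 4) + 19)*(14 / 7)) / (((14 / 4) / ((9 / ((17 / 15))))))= 90.76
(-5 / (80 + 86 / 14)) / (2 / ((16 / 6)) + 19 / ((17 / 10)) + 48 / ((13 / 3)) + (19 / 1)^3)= -0.00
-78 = -78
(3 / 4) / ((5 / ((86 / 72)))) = 43 / 240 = 0.18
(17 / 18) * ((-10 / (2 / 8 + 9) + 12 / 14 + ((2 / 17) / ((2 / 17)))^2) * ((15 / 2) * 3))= 17085 / 1036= 16.49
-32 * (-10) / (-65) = -4.92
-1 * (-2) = 2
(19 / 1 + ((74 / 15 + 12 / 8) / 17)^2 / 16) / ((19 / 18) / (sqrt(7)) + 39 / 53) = 10301477160429 / 281552932400 - 4222054334779 *sqrt(7) / 563105864800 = 16.75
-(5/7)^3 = -125/343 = -0.36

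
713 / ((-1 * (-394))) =713 / 394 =1.81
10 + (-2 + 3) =11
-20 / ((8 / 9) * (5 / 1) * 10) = -0.45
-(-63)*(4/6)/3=14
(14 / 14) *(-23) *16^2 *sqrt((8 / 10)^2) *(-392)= 9232384 / 5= 1846476.80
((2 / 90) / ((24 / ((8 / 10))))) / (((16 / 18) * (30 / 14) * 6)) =7 / 108000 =0.00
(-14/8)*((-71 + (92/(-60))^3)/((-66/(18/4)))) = -110159/12375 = -8.90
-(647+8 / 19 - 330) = -6031 / 19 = -317.42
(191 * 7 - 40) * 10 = 12970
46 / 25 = 1.84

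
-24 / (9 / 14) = -112 / 3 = -37.33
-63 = -63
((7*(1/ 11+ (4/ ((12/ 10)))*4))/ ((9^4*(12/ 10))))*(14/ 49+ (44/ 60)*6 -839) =-12936043/ 1299078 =-9.96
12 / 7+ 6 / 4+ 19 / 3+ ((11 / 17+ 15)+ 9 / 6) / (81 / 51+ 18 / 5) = 5668 / 441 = 12.85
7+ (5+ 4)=16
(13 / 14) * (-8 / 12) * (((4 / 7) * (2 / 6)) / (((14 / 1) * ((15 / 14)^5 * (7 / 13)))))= -75712 / 6834375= -0.01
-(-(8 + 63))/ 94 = 71/ 94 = 0.76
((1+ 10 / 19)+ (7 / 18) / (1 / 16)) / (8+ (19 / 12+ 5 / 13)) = 0.78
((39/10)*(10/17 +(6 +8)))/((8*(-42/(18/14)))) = -3627/16660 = -0.22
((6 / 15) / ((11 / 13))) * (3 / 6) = 13 / 55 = 0.24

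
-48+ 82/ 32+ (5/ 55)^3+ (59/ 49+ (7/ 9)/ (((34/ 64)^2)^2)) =-27036330111757/ 784390478256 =-34.47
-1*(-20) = 20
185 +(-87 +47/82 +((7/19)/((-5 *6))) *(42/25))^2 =290455474285949/37927562500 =7658.16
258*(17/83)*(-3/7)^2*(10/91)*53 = 20921220/370097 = 56.53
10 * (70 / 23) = 30.43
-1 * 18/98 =-9/49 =-0.18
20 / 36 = 5 / 9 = 0.56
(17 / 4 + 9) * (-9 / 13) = -477 / 52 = -9.17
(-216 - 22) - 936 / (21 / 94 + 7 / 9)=-993442 / 847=-1172.89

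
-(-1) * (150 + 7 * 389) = 2873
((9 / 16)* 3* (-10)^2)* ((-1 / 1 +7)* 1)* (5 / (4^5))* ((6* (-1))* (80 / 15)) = -10125 / 64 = -158.20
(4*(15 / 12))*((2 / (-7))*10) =-100 / 7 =-14.29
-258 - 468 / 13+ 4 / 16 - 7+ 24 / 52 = -15615 / 52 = -300.29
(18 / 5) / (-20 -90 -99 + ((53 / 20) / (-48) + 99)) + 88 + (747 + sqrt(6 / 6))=835.97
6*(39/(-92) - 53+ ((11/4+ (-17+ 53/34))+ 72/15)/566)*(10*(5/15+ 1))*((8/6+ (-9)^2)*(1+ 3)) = -467368181384/331959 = -1407909.35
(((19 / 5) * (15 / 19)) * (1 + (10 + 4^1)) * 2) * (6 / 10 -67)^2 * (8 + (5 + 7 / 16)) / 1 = 5332086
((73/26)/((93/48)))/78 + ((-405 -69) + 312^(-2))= -110024357/232128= -473.98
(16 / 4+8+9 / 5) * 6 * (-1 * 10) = -828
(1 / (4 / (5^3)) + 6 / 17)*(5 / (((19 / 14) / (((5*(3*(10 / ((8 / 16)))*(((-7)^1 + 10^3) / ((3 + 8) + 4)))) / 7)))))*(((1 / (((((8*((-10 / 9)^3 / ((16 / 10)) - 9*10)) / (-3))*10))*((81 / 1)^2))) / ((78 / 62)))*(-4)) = -22050889 / 333744918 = -0.07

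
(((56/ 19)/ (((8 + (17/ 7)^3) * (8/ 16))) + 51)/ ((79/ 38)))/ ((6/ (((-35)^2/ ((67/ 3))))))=9136110025/ 40528501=225.42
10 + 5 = 15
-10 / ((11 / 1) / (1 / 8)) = -5 / 44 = -0.11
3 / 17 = 0.18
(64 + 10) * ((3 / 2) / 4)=111 / 4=27.75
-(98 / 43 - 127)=5363 / 43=124.72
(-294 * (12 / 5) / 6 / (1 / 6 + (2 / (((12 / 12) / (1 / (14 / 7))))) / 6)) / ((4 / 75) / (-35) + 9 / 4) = -3704400 / 23609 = -156.91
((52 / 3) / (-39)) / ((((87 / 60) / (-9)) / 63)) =5040 / 29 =173.79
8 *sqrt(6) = 19.60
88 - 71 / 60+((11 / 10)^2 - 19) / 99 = 142951 / 1650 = 86.64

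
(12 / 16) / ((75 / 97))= 97 / 100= 0.97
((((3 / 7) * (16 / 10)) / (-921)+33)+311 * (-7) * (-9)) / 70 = 105440681 / 376075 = 280.37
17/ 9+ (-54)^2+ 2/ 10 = 131314/ 45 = 2918.09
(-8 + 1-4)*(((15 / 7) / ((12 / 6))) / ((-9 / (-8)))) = -220 / 21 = -10.48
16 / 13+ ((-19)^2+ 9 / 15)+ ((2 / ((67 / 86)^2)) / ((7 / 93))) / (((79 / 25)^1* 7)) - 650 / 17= 6270721050082 / 19201495495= 326.57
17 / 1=17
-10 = -10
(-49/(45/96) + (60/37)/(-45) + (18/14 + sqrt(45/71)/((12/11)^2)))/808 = -401257/3139080 + 121*sqrt(355)/2753664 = -0.13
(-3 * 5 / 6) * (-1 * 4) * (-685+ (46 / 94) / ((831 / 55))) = -267527800 / 39057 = -6849.68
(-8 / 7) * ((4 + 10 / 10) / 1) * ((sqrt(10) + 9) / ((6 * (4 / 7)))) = -15 - 5 * sqrt(10) / 3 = -20.27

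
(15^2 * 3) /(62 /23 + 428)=5175 /3302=1.57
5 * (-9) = -45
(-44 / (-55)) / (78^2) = 1 / 7605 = 0.00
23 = 23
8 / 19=0.42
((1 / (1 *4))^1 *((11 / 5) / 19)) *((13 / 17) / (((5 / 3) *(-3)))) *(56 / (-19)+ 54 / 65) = 14377 / 1534250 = 0.01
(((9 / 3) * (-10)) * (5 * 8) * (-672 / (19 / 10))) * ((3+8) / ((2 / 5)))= 221760000 / 19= 11671578.95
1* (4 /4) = 1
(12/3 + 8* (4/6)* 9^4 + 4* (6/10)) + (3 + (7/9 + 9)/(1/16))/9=14181527/405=35016.12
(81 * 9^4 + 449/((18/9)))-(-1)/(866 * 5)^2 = 9968143292951/18748900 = 531665.50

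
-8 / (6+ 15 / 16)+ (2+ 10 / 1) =1204 / 111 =10.85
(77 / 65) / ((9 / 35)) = 539 / 117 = 4.61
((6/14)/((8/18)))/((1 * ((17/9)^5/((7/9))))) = 0.03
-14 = -14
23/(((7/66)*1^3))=1518/7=216.86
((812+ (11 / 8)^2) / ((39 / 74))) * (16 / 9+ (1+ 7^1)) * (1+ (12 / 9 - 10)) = -115765.70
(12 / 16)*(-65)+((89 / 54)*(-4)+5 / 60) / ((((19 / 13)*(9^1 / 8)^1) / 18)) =-12961 / 108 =-120.01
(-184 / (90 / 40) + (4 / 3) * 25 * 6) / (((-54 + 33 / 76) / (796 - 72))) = -58545536 / 36639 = -1597.90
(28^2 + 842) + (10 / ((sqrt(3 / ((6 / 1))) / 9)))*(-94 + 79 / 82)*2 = 1626 - 686610*sqrt(2) / 41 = -22057.25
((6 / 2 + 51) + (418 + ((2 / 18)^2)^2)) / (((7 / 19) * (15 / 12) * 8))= 8405581 / 65610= 128.11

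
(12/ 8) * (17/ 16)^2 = 1.69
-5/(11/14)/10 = -7/11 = -0.64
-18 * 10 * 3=-540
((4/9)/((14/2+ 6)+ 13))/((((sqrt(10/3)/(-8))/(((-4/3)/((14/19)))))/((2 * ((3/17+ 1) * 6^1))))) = 1.91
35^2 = 1225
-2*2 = -4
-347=-347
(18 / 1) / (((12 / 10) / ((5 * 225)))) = 16875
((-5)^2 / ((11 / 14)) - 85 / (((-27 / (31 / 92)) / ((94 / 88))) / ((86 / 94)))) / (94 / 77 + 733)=5027267 / 112346352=0.04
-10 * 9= -90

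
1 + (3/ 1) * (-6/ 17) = -1/ 17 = -0.06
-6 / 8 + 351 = 1401 / 4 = 350.25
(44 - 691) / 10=-647 / 10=-64.70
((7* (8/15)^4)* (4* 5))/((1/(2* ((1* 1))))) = 229376/10125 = 22.65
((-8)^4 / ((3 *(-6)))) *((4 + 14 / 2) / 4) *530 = -2984960 / 9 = -331662.22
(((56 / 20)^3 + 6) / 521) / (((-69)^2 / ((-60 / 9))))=-13976 / 186036075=-0.00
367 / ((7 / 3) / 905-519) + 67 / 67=412673 / 1409078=0.29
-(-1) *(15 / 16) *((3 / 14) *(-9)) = -1.81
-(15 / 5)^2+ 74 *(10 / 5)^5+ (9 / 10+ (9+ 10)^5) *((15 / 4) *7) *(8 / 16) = 520018723 / 16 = 32501170.19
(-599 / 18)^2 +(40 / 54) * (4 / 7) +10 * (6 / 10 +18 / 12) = 2560195 / 2268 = 1128.83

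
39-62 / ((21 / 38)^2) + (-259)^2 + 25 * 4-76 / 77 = 325094624 / 4851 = 67016.00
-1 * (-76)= 76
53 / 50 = 1.06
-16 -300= -316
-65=-65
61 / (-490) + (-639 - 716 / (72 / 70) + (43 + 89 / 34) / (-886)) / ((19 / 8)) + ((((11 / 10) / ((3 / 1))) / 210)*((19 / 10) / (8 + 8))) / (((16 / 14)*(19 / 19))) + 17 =-4404420136814351 / 8077087872000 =-545.30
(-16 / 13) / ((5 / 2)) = -32 / 65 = -0.49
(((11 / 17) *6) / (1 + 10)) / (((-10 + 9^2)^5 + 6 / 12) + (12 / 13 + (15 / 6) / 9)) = 351 / 1794306091261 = 0.00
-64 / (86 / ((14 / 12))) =-112 / 129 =-0.87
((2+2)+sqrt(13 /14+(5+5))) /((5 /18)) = 27 * sqrt(238) /35+72 /5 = 26.30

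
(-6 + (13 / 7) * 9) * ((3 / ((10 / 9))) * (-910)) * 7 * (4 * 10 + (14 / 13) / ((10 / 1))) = -7390845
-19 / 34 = -0.56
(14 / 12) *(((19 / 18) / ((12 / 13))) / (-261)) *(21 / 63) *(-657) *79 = 9971143 / 112752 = 88.43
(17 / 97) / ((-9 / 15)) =-85 / 291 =-0.29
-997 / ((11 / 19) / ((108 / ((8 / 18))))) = -418468.09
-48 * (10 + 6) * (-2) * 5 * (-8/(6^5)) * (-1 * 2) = 1280/81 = 15.80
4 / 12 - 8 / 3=-7 / 3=-2.33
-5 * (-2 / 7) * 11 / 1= 110 / 7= 15.71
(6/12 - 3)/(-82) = 0.03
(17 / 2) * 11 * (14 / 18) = 1309 / 18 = 72.72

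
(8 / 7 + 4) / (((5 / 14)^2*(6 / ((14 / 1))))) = 2352 / 25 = 94.08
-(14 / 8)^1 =-7 / 4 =-1.75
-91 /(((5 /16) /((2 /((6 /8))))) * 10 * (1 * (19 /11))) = -44.96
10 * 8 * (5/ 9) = 44.44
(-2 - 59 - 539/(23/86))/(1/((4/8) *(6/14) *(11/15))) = -525327/1610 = -326.29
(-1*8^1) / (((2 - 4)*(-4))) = -1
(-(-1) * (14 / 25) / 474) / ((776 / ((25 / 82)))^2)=175 / 959620447488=0.00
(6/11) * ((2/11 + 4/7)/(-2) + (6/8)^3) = 669/27104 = 0.02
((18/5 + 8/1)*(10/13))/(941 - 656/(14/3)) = 0.01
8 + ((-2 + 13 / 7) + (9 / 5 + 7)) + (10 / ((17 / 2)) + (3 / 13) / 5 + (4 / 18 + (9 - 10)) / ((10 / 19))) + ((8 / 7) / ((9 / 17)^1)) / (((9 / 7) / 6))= 11058787 / 417690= 26.48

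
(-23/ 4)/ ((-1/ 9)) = 207/ 4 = 51.75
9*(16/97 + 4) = 3636/97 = 37.48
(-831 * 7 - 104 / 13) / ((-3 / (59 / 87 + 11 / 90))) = 2433685 / 1566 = 1554.08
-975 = -975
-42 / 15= -14 / 5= -2.80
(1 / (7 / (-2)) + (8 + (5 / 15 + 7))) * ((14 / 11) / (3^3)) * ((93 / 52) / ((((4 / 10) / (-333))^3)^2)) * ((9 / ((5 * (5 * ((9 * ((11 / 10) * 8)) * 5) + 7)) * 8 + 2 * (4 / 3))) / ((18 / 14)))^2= 17392137388951191046875 / 5309789495296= 3275485290.77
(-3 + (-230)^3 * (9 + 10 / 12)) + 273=-358925690 / 3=-119641896.67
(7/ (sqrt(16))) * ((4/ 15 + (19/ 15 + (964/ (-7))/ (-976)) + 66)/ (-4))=-1733819/ 58560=-29.61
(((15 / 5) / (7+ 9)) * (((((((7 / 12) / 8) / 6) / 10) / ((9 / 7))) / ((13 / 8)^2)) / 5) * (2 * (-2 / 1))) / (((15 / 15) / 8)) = -0.00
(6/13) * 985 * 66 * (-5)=-1950300/13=-150023.08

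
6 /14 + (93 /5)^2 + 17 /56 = 346.69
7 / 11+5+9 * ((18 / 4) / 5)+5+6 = 24.74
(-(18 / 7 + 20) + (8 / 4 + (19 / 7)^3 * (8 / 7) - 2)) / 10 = 339 / 12005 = 0.03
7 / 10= 0.70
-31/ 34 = -0.91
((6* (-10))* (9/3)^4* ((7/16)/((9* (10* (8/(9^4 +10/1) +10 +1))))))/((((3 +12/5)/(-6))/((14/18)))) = 229985/123924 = 1.86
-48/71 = -0.68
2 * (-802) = -1604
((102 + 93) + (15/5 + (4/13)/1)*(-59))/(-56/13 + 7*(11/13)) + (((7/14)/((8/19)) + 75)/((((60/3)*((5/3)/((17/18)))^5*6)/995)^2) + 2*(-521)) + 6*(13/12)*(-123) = -69471924475883807315483/38093690880000000000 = -1823.71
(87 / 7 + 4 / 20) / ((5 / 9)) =22.73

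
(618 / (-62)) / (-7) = 309 / 217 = 1.42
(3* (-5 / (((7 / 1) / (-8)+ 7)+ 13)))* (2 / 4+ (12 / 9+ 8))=-1180 / 153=-7.71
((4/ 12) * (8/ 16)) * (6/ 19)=1/ 19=0.05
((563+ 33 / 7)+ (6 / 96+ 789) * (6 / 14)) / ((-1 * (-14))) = 101459 / 1568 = 64.71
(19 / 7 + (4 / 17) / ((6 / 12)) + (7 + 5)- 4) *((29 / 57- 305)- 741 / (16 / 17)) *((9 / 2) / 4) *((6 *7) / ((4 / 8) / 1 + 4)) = -1325309975 / 10336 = -128222.71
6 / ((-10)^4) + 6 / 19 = 30057 / 95000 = 0.32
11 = 11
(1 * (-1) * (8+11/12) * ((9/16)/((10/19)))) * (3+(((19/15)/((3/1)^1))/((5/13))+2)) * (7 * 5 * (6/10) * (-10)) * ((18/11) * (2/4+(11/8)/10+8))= 30356388027/176000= 172479.48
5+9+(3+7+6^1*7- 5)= 61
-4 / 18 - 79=-713 / 9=-79.22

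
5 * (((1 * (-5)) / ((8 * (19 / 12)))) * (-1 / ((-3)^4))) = 25 / 1026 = 0.02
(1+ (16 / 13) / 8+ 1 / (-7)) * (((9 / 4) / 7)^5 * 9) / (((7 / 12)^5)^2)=2956346863644672 / 432028097404813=6.84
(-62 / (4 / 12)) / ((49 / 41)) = -7626 / 49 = -155.63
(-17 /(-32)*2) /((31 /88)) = 187 /62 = 3.02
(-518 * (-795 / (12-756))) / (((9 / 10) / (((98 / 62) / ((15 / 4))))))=-259.23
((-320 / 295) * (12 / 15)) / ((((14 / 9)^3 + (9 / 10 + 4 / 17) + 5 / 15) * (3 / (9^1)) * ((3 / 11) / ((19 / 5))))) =-1326150144 / 191303665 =-6.93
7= 7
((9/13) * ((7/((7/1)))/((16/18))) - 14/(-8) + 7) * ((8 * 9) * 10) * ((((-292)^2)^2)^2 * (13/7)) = 4713884915861624218583040/7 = 673412130837374888369005.70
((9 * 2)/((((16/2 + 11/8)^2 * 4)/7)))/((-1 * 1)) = -224/625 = -0.36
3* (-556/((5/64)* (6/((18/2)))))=-32025.60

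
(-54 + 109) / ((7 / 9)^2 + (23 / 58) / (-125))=32298750 / 353387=91.40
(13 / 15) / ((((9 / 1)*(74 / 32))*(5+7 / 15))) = 104 / 13653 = 0.01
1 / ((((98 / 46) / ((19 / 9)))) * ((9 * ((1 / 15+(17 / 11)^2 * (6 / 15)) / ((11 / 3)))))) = 581647 / 1472499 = 0.40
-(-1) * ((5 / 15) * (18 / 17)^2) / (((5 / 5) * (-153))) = -0.00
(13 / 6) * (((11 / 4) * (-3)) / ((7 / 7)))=-143 / 8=-17.88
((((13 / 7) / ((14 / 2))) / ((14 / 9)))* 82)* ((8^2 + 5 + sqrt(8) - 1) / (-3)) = -330.19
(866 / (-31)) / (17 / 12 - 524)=10392 / 194401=0.05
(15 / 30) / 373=1 / 746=0.00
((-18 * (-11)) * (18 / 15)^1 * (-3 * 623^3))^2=742683320895020717664144 / 25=29707332835800828706565.76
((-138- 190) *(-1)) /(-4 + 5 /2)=-656 /3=-218.67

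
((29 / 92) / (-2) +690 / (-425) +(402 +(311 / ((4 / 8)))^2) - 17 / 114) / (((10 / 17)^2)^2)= 1696242740238283 / 524400000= 3234635.28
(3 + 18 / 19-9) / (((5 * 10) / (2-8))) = 288 / 475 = 0.61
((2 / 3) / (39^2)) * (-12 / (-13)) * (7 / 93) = 56 / 1838889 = 0.00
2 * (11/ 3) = 22/ 3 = 7.33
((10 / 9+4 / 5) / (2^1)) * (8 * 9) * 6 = 2064 / 5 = 412.80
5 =5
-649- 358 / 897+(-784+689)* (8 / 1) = -1264231 / 897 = -1409.40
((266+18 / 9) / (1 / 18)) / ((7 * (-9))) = -536 / 7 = -76.57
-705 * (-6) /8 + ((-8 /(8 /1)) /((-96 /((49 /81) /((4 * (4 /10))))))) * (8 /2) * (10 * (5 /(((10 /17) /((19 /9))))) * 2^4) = 1255295 /2187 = 573.98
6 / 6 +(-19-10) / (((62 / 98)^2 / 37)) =-2575312 / 961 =-2679.83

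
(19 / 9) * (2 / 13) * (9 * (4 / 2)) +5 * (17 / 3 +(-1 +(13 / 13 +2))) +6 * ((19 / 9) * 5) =107.51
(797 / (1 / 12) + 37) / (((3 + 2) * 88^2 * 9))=9601 / 348480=0.03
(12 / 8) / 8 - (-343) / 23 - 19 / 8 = 4683 / 368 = 12.73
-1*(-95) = 95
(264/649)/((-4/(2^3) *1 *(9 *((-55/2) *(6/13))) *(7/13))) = 2704/204435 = 0.01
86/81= 1.06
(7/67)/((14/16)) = 8/67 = 0.12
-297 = -297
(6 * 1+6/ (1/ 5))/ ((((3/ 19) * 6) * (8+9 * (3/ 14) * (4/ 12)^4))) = 1596/ 337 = 4.74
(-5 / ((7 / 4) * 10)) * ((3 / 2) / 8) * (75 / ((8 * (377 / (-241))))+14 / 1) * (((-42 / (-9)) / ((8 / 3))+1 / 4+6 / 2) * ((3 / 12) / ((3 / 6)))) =-362235 / 337792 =-1.07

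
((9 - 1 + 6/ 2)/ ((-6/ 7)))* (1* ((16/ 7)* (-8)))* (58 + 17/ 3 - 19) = 94336/ 9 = 10481.78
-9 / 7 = -1.29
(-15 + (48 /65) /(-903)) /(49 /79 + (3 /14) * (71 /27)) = -417344202 /32933485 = -12.67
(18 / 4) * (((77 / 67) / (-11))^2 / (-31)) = -441 / 278318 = -0.00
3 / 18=1 / 6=0.17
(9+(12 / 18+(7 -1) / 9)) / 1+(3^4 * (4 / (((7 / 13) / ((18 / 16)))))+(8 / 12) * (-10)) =28585 / 42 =680.60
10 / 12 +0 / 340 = 5 / 6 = 0.83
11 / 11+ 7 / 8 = 15 / 8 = 1.88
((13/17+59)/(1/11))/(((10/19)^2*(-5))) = -1008634/2125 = -474.65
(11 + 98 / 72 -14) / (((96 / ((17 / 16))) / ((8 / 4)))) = -0.04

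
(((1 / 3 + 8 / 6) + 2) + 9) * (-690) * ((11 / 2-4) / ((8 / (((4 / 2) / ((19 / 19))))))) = -6555 / 2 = -3277.50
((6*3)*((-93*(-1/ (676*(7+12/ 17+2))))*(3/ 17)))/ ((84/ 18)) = 2511/ 260260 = 0.01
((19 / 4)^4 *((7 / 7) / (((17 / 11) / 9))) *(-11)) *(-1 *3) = 97830.59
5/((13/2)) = 10/13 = 0.77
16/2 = 8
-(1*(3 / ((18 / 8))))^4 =-256 / 81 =-3.16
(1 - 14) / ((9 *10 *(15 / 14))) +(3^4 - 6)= 50534 / 675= 74.87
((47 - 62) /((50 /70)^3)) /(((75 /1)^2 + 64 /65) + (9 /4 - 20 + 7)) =-53508 /7299805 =-0.01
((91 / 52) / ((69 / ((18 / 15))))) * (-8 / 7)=-4 / 115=-0.03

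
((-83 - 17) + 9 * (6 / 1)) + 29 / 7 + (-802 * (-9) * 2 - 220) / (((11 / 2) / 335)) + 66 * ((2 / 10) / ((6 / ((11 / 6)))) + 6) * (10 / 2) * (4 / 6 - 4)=595407968 / 693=859174.56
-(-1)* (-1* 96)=-96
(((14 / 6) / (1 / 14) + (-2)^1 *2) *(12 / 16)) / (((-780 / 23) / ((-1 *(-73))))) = -72197 / 1560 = -46.28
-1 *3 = -3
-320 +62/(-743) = -237822/743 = -320.08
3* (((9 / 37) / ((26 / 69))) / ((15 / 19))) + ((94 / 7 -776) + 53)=-23808677 / 33670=-707.12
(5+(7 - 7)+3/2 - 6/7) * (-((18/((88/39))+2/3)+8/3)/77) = -117947/142296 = -0.83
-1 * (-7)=7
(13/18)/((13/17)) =17/18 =0.94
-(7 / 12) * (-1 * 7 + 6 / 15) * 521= 40117 / 20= 2005.85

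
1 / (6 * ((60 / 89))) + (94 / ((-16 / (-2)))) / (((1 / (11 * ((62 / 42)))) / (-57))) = -27405547 / 2520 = -10875.22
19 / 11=1.73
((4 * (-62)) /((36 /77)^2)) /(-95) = 183799 /15390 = 11.94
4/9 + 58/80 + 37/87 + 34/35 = 37507/14616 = 2.57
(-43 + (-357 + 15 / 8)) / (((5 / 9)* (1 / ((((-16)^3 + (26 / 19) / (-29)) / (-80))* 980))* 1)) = -317003878737 / 8816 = -35957790.24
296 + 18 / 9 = 298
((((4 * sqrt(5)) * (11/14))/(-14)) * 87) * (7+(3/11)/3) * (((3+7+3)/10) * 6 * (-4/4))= 264654 * sqrt(5)/245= 2415.45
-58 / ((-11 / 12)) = 696 / 11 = 63.27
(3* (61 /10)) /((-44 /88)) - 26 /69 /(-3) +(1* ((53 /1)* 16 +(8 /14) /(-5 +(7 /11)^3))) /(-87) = -5108029133 /110515230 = -46.22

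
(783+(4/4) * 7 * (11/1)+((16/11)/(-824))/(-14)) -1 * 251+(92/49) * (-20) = 31725140/55517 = 571.45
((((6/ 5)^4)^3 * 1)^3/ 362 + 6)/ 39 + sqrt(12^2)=417874742500583650557337251926/ 34240656532347202301025390625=12.20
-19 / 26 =-0.73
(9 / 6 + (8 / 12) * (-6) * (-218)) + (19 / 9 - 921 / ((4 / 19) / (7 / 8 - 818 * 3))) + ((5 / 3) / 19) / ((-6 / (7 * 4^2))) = 6525471001 / 608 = 10732682.57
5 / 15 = 1 / 3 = 0.33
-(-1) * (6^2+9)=45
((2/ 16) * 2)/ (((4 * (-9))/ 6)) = -1/ 24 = -0.04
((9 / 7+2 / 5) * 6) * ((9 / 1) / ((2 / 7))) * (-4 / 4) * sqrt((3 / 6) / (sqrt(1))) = -1593 * sqrt(2) / 10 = -225.28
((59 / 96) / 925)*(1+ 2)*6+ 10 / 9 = 149593 / 133200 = 1.12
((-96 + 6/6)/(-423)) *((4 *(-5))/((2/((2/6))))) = -0.75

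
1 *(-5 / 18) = -0.28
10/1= 10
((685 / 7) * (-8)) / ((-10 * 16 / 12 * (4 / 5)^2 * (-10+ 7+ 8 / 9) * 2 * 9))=-10275 / 4256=-2.41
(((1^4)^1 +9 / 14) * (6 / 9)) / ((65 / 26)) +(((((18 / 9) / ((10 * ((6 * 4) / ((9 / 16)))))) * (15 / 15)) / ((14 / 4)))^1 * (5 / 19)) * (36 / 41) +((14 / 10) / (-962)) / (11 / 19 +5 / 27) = 9813371 / 22481940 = 0.44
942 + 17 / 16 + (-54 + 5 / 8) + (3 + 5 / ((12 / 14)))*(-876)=-109573 / 16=-6848.31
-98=-98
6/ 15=0.40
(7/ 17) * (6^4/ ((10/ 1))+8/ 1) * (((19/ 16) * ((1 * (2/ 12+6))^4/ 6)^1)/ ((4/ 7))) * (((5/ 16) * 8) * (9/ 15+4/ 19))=304062006479/ 5287680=57503.86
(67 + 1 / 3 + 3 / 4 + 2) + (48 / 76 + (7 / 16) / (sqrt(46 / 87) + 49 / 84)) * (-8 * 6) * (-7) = -30991295 / 179436 + 7056 * sqrt(4002) / 787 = 394.47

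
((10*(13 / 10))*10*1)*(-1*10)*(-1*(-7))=-9100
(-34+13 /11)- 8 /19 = -6947 /209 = -33.24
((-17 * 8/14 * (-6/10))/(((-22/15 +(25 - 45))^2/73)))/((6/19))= 1061055/362894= 2.92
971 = 971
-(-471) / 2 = 471 / 2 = 235.50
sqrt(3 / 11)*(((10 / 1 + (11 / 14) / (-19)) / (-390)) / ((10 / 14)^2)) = -6181*sqrt(33) / 1358500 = -0.03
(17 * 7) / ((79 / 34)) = 4046 / 79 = 51.22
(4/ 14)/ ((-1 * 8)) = -1/ 28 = -0.04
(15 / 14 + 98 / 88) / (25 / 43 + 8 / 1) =28939 / 113652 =0.25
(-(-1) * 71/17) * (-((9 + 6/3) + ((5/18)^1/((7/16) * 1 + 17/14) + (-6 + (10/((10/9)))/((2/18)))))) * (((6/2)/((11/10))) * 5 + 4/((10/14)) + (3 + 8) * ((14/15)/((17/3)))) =-2672903488/352869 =-7574.78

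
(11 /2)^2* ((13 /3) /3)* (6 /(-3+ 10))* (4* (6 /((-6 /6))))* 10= -62920 /7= -8988.57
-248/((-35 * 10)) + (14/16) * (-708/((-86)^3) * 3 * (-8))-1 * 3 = -64415089/27827450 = -2.31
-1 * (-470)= 470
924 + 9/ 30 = 924.30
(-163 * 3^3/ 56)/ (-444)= 1467/ 8288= 0.18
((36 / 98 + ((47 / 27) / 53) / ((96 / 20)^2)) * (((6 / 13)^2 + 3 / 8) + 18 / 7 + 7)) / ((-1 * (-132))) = 1432060801267 / 50455307814912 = 0.03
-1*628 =-628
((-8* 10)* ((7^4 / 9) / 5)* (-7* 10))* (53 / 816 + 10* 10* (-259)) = -3552049700290 / 459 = -7738670371.00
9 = 9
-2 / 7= -0.29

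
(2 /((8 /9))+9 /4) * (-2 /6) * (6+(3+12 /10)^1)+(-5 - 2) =-223 /10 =-22.30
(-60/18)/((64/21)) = -35/32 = -1.09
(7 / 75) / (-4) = -7 / 300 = -0.02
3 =3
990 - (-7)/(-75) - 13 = 73268/75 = 976.91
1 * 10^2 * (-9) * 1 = -900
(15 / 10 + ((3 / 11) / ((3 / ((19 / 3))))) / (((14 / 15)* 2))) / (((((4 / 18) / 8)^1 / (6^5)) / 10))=389810880 / 77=5062478.96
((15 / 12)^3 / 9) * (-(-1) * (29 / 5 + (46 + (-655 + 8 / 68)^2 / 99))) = 871012075 / 915552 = 951.35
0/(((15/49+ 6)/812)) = 0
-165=-165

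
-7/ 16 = -0.44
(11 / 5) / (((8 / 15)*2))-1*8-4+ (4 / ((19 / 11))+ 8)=115 / 304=0.38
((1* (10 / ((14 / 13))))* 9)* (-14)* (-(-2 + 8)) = 7020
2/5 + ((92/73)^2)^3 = 3334443459298/756671131445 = 4.41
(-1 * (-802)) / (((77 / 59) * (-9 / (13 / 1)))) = -615134 / 693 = -887.64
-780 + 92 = -688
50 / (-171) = -50 / 171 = -0.29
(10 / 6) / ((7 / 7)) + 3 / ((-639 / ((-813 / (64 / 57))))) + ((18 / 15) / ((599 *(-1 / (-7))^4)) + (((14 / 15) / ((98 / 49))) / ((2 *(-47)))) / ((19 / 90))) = 359218331651 / 36459261120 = 9.85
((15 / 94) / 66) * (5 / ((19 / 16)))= 100 / 9823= 0.01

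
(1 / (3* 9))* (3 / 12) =1 / 108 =0.01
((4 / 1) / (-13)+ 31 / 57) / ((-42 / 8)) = -100 / 2223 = -0.04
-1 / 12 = -0.08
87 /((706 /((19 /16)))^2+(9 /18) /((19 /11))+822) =62814 /255792925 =0.00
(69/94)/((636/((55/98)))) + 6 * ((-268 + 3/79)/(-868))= 8862070457/4782759856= 1.85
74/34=37/17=2.18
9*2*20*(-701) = -252360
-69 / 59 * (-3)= 207 / 59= 3.51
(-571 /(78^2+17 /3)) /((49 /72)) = -123336 /895181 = -0.14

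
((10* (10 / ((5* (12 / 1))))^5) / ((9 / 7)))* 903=10535 / 11664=0.90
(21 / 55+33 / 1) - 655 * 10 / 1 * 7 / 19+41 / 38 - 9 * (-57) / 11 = -4874007 / 2090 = -2332.06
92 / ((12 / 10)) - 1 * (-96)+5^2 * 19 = 1943 / 3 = 647.67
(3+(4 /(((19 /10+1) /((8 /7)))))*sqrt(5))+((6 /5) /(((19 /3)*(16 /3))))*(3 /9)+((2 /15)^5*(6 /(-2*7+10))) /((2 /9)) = 12874409 /4275000+320*sqrt(5) /203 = 6.54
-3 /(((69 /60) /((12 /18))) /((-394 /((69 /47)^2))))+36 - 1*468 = -12491456 /109503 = -114.07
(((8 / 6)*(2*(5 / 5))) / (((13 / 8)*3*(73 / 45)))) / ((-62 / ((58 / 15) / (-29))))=64 / 88257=0.00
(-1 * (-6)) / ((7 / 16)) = 96 / 7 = 13.71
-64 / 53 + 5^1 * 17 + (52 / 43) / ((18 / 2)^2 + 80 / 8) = 1336953 / 15953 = 83.81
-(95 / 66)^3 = -2.98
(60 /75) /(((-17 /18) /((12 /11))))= -864 /935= -0.92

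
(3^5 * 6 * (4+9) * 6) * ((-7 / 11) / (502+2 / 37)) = -272727 / 1892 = -144.15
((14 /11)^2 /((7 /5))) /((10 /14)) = 196 /121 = 1.62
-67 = -67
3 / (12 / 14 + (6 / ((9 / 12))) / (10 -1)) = 1.72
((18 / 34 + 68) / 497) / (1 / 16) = 18640 / 8449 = 2.21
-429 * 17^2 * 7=-867867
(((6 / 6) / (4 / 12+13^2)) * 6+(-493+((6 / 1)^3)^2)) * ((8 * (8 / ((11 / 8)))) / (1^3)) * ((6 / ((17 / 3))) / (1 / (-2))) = -108061387776 / 23749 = -4550144.75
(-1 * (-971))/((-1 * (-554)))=971/554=1.75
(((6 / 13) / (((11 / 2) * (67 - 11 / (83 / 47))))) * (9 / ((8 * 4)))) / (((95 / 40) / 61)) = 136701 / 13704548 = 0.01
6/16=3/8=0.38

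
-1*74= -74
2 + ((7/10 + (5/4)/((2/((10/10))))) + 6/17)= 2501/680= 3.68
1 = 1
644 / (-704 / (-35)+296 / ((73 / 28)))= 411355 / 85368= 4.82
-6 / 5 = -1.20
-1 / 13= -0.08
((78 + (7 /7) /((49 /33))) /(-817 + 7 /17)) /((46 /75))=-4915125 /31290028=-0.16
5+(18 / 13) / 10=334 / 65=5.14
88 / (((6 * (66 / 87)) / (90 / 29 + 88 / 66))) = 772 / 9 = 85.78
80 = 80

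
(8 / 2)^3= 64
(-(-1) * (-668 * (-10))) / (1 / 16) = 106880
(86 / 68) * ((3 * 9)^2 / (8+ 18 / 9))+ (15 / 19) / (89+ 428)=307926681 / 3339820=92.20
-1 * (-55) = 55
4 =4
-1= -1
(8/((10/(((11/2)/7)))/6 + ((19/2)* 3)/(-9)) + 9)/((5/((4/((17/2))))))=248/1955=0.13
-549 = -549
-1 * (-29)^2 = -841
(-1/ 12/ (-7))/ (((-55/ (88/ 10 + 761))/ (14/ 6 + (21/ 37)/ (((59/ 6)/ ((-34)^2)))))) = -82890781/ 7203900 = -11.51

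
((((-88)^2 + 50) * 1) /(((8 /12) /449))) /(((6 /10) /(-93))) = -813635145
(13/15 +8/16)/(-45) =-41/1350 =-0.03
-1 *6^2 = -36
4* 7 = 28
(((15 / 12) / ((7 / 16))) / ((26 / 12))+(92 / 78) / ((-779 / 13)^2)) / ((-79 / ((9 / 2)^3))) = -26549837127 / 17450319796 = -1.52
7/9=0.78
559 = 559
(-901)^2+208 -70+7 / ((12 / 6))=1623885 / 2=811942.50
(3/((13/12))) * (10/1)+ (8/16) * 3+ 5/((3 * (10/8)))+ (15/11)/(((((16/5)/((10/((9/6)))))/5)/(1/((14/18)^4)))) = 285693557/4120116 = 69.34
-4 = -4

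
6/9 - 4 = -10/3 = -3.33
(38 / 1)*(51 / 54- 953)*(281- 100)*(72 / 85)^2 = -33946066368 / 7225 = -4698417.49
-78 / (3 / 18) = -468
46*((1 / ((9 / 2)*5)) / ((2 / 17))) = 782 / 45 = 17.38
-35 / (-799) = 35 / 799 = 0.04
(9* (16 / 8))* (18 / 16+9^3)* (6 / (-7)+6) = 473121 / 7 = 67588.71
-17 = -17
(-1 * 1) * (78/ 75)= -26/ 25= -1.04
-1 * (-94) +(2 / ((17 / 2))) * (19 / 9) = 14458 / 153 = 94.50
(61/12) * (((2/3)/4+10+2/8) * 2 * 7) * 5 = 266875/72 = 3706.60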